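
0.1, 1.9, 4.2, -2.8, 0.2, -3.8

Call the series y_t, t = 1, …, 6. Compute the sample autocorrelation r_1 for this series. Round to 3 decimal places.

Mean ȳ = (0.1 + 1.9 + 4.2 − 2.8 + 0.2 − 3.8)/6 = -0.0333
Σ(y_t−ȳ)(y_{t+1}−ȳ) = (0.2578) + (8.1844) + (-11.7122) + (-0.6456) + (-0.8789) = -4.7944
Denominator Σ(y_t−ȳ)² = 43.5733
r_1 = -4.7944 / 43.5733 = -0.110

-0.110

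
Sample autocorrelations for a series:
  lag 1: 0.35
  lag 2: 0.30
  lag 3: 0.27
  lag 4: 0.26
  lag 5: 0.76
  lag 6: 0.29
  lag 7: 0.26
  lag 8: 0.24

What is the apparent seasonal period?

The largest autocorrelation is r_5 = 0.76; the remaining lags stay at or below 0.35. The elevated value at lag 1 (0.35), dropping to 0.30 at lag 2, reflects decaying short-term dependence rather than seasonality.
The dominant spike at lag 5 indicates a seasonal period of 5.

5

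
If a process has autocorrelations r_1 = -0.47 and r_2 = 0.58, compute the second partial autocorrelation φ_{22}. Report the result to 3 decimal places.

φ_{22} = (r_2 − r_1²) / (1 − r_1²)
r_1² = (-0.47)² = 0.2209
Numerator = 0.58 − 0.2209 = 0.3591; denominator = 1 − 0.2209 = 0.7791
φ_{22} = 0.3591 / 0.7791 = 0.461

0.461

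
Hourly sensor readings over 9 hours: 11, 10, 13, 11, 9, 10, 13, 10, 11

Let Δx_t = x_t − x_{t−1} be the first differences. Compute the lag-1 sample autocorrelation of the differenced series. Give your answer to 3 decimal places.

First differences Δx: -1, 3, -2, -2, 1, 3, -3, 1
Mean of differences = 0.0000
Numerator Σ(Δx_t−Δx̄)(Δx_{t+1}−Δx̄) = -16.0000
Denominator Σ(Δx_t−Δx̄)² = 38.0000
r_1(Δx) = -16.0000 / 38.0000 = -0.421

-0.421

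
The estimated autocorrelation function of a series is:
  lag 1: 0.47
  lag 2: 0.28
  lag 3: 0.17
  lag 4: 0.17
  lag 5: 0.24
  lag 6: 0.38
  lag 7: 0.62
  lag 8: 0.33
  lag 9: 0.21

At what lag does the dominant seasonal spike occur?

7

The largest autocorrelation is r_7 = 0.62; the remaining lags stay at or below 0.47. The elevated value at lag 1 (0.47), dropping to 0.28 at lag 2, reflects decaying short-term dependence rather than seasonality.
The dominant spike at lag 7 indicates a seasonal period of 7.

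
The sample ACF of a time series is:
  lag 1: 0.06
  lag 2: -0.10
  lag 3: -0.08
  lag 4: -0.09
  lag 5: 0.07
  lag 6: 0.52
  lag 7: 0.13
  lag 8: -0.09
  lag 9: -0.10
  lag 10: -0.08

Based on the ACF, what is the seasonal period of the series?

6

The largest autocorrelation is r_6 = 0.52; the remaining lags stay at or below 0.13.
The dominant spike at lag 6 indicates a seasonal period of 6.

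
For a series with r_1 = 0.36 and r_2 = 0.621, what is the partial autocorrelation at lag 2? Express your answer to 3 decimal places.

0.565

φ_{22} = (r_2 − r_1²) / (1 − r_1²)
r_1² = (0.36)² = 0.1296
Numerator = 0.621 − 0.1296 = 0.4914; denominator = 1 − 0.1296 = 0.8704
φ_{22} = 0.4914 / 0.8704 = 0.565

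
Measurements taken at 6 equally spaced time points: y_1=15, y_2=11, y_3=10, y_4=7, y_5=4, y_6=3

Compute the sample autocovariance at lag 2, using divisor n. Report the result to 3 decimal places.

Mean ȳ = (15 + 11 + 10 + 7 + 4 + 3)/6 = 8.3333
Σ_{t=1}^{4}(y_t−ȳ)(y_{t+2}−ȳ) = 7.4444
γ_2 = 7.4444 / 6 = 1.241

1.241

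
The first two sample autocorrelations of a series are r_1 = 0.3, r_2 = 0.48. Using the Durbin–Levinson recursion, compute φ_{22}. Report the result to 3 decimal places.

φ_{22} = (r_2 − r_1²) / (1 − r_1²)
r_1² = (0.3)² = 0.09
Numerator = 0.48 − 0.0900 = 0.3900; denominator = 1 − 0.0900 = 0.9100
φ_{22} = 0.3900 / 0.9100 = 0.429

0.429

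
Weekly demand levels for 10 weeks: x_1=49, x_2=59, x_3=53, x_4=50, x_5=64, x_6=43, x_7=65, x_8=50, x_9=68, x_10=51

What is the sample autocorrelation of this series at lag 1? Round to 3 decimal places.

Mean x̄ = (49 + 59 + 53 + 50 + 64 + 43 + 65 + 50 + 68 + 51)/10 = 55.2000
Numerator Σ_{t=1}^{9}(x_t−x̄)(x_{t+1}−x̄) = -464.4400
Denominator Σ(x_t−x̄)² = 615.6000
r_1 = -464.4400 / 615.6000 = -0.754

-0.754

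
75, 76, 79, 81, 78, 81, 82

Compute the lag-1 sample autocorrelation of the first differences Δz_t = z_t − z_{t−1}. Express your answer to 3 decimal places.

First differences Δz: 1, 3, 2, -3, 3, 1
Mean of differences = 1.1667
Numerator Σ(Δz_t−Δz̄)(Δz_{t+1}−Δz̄) = -10.1944
Denominator Σ(Δz_t−Δz̄)² = 24.8333
r_1(Δz) = -10.1944 / 24.8333 = -0.411

-0.411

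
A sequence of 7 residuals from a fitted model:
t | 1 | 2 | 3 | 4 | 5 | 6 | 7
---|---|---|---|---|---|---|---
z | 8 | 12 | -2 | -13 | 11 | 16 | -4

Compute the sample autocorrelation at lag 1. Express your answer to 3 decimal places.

-0.068

Mean z̄ = (8 + 12 − 2 − 13 + 11 + 16 − 4)/7 = 4.0000
Deviations from mean: 4.0000, 8.0000, -6.0000, -17.0000, 7.0000, 12.0000, -8.0000
Σ(z_t−z̄)(z_{t+1}−z̄) = (32.0000) + (-48.0000) + (102.0000) + (-119.0000) + (84.0000) + (-96.0000) = -45.0000
Denominator Σ(z_t−z̄)² = 662.0000
r_1 = -45.0000 / 662.0000 = -0.068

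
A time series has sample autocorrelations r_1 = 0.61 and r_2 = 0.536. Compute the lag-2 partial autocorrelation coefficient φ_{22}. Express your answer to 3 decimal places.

φ_{22} = (r_2 − r_1²) / (1 − r_1²)
r_1² = (0.61)² = 0.3721
Numerator = 0.536 − 0.3721 = 0.1639; denominator = 1 − 0.3721 = 0.6279
φ_{22} = 0.1639 / 0.6279 = 0.261

0.261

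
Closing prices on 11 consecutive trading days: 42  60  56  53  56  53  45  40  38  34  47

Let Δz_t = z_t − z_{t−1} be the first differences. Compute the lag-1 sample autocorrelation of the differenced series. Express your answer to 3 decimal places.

-0.055

First differences Δz: 18, -4, -3, 3, -3, -8, -5, -2, -4, 13
Mean of differences = 0.5000
Numerator Σ(Δz_t−Δz̄)(Δz_{t+1}−Δz̄) = -35.2500
Denominator Σ(Δz_t−Δz̄)² = 642.5000
r_1(Δz) = -35.2500 / 642.5000 = -0.055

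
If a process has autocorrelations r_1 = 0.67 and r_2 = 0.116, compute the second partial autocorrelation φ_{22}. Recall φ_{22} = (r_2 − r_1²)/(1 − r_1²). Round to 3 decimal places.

-0.604

φ_{22} = (r_2 − r_1²) / (1 − r_1²)
r_1² = (0.67)² = 0.4489
Numerator = 0.116 − 0.4489 = -0.3329; denominator = 1 − 0.4489 = 0.5511
φ_{22} = -0.3329 / 0.5511 = -0.604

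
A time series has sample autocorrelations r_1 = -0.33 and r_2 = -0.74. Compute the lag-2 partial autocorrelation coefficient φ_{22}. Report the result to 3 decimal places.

-0.953

φ_{22} = (r_2 − r_1²) / (1 − r_1²)
r_1² = (-0.33)² = 0.1089
Numerator = -0.74 − 0.1089 = -0.8489; denominator = 1 − 0.1089 = 0.8911
φ_{22} = -0.8489 / 0.8911 = -0.953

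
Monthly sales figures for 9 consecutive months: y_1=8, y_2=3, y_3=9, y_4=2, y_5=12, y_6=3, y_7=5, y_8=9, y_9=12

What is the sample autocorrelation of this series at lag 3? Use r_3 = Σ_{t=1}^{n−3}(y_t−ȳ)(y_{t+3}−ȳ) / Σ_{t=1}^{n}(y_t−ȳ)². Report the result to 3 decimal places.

Mean ȳ = (8 + 3 + 9 + 2 + 12 + 3 + 5 + 9 + 12)/9 = 7.0000
Σ(y_t−ȳ)(y_{t+3}−ȳ) = (-5.0000) + (-20.0000) + (-8.0000) + (10.0000) + (10.0000) + (-20.0000) = -33.0000
Denominator Σ(y_t−ȳ)² = 120.0000
r_3 = -33.0000 / 120.0000 = -0.275

-0.275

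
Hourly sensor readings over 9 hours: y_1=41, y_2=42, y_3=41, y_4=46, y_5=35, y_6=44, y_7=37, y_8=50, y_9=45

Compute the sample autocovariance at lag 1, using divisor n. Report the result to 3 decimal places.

Mean ȳ = (41 + 42 + 41 + 46 + 35 + 44 + 37 + 50 + 45)/9 = 42.3333
Σ_{t=1}^{8}(y_t−ȳ)(y_{t+1}−ȳ) = -72.4444
γ_1 = -72.4444 / 9 = -8.049

-8.049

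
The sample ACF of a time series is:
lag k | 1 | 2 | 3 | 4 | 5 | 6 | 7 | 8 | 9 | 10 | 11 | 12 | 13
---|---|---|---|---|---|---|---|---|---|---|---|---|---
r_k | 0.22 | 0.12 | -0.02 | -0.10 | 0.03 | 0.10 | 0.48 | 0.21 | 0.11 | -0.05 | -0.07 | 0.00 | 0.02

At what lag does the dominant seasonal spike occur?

The largest autocorrelation is r_7 = 0.48; the remaining lags stay at or below 0.22. The elevated value at lag 1 (0.22), dropping to 0.12 at lag 2, reflects decaying short-term dependence rather than seasonality.
The dominant spike at lag 7 indicates a seasonal period of 7.

7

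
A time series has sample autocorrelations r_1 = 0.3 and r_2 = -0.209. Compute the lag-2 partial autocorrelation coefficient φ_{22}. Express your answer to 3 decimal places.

-0.329

φ_{22} = (r_2 − r_1²) / (1 − r_1²)
r_1² = (0.3)² = 0.09
Numerator = -0.209 − 0.0900 = -0.2990; denominator = 1 − 0.0900 = 0.9100
φ_{22} = -0.2990 / 0.9100 = -0.329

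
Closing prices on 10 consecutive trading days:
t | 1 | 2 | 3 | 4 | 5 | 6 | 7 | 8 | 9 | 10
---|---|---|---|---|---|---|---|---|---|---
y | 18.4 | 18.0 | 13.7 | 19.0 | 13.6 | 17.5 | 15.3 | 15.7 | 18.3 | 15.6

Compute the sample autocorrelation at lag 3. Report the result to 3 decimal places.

-0.005

Mean ȳ = (18.4 + 18.0 + 13.7 + 19.0 + 13.6 + 17.5 + 15.3 + 15.7 + 18.3 + 15.6)/10 = 16.5100
Σ(y_t−ȳ)(y_{t+3}−ȳ) = (4.7061) + (-4.3359) + (-2.7819) + (-3.0129) + (2.3571) + (1.7721) + (1.1011) = -0.1943
Denominator Σ(y_t−ȳ)² = 35.4890
r_3 = -0.1943 / 35.4890 = -0.005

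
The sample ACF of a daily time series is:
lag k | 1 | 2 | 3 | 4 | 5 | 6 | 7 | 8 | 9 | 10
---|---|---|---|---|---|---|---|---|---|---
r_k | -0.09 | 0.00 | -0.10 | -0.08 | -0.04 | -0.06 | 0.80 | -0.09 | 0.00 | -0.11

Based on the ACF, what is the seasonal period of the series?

7

The largest autocorrelation is r_7 = 0.80; the remaining lags stay at or below 0.00.
The dominant spike at lag 7 indicates a seasonal period of 7.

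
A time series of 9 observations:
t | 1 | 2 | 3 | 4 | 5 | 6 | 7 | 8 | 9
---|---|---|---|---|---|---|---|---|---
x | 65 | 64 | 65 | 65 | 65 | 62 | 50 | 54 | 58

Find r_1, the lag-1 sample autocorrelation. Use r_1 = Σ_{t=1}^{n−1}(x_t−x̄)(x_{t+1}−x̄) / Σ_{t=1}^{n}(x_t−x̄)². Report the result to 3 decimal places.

Mean x̄ = (65 + 64 + 65 + 65 + 65 + 62 + 50 + 54 + 58)/9 = 60.8889
Numerator Σ_{t=1}^{8}(x_t−x̄)(x_{t+1}−x̄) = 146.7654
Denominator Σ(x_t−x̄)² = 252.8889
r_1 = 146.7654 / 252.8889 = 0.580

0.580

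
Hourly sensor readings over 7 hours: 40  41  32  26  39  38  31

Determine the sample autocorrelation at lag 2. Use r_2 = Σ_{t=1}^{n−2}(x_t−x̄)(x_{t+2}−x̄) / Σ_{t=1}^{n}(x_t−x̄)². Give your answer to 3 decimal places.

-0.637

Mean x̄ = (40 + 41 + 32 + 26 + 39 + 38 + 31)/7 = 35.2857
Deviations from mean: 4.7143, 5.7143, -3.2857, -9.2857, 3.7143, 2.7143, -4.2857
Numerator Σ_{t=1}^{5}(x_t−x̄)(x_{t+2}−x̄) = -121.8776
Denominator Σ(x_t−x̄)² = 191.4286
r_2 = -121.8776 / 191.4286 = -0.637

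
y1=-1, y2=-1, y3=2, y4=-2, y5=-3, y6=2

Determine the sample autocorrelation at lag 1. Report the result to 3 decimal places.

Mean ȳ = (-1 − 1 + 2 − 2 − 3 + 2)/6 = -0.5000
Deviations from mean: -0.5000, -0.5000, 2.5000, -1.5000, -2.5000, 2.5000
Numerator Σ_{t=1}^{5}(y_t−ȳ)(y_{t+1}−ȳ) = -7.2500
Denominator Σ(y_t−ȳ)² = 21.5000
r_1 = -7.2500 / 21.5000 = -0.337

-0.337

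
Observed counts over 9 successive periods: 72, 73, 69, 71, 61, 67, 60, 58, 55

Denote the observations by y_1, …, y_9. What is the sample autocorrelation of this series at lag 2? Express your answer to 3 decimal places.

0.356

Mean ȳ = (72 + 73 + 69 + 71 + 61 + 67 + 60 + 58 + 55)/9 = 65.1111
Σ(y_t−ȳ)(y_{t+2}−ȳ) = (26.7901) + (46.4568) + (-15.9877) + (11.1235) + (21.0123) + (-13.4321) + (51.6790) = 127.6420
Denominator Σ(y_t−ȳ)² = 358.8889
r_2 = 127.6420 / 358.8889 = 0.356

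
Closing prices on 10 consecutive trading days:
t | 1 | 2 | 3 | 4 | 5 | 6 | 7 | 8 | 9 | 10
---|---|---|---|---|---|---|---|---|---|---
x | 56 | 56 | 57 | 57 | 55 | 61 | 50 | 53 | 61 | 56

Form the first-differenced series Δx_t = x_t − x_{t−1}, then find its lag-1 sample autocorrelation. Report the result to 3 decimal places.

-0.488

First differences Δx: 0, 1, 0, -2, 6, -11, 3, 8, -5
Mean of differences = 0.0000
Numerator Σ(Δx_t−Δx̄)(Δx_{t+1}−Δx̄) = -127.0000
Denominator Σ(Δx_t−Δx̄)² = 260.0000
r_1(Δx) = -127.0000 / 260.0000 = -0.488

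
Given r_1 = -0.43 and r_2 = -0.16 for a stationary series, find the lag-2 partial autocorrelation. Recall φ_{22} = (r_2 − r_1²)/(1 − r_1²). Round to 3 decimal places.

-0.423

φ_{22} = (r_2 − r_1²) / (1 − r_1²)
r_1² = (-0.43)² = 0.1849
Numerator = -0.16 − 0.1849 = -0.3449; denominator = 1 − 0.1849 = 0.8151
φ_{22} = -0.3449 / 0.8151 = -0.423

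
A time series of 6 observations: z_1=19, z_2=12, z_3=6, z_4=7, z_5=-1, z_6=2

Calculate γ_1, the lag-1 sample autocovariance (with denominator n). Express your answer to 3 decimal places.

Mean z̄ = (19 + 12 + 6 + 7 − 1 + 2)/6 = 7.5000
Σ_{t=1}^{5}(z_t−z̄)(z_{t+1}−z̄) = 96.7500
γ_1 = 96.7500 / 6 = 16.125

16.125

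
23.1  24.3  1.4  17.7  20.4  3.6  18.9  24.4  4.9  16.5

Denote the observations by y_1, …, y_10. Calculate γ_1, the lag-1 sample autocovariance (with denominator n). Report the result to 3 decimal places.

-25.072

Mean ȳ = (23.1 + 24.3 + 1.4 + 17.7 + 20.4 + 3.6 + 18.9 + 24.4 + 4.9 + 16.5)/10 = 15.5200
Σ_{t=1}^{9}(y_t−ȳ)(y_{t+1}−ȳ) = -250.7224
γ_1 = -250.7224 / 10 = -25.072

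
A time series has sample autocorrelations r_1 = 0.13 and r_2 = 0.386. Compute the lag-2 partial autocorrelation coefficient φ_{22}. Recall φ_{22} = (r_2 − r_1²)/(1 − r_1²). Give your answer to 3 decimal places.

0.375

φ_{22} = (r_2 − r_1²) / (1 − r_1²)
r_1² = (0.13)² = 0.0169
Numerator = 0.386 − 0.0169 = 0.3691; denominator = 1 − 0.0169 = 0.9831
φ_{22} = 0.3691 / 0.9831 = 0.375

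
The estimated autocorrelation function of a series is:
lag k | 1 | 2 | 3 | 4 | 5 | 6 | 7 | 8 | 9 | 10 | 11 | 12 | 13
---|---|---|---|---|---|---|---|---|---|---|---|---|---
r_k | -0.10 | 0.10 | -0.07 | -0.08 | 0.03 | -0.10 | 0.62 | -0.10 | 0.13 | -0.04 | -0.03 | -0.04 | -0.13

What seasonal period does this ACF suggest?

The largest autocorrelation is r_7 = 0.62; the remaining lags stay at or below 0.13.
The dominant spike at lag 7 indicates a seasonal period of 7.

7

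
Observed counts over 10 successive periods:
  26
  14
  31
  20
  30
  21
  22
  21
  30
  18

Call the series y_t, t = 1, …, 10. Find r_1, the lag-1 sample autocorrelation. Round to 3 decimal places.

Mean ȳ = (26 + 14 + 31 + 20 + 30 + 21 + 22 + 21 + 30 + 18)/10 = 23.3000
Numerator Σ_{t=1}^{9}(y_t−ȳ)(y_{t+1}−ȳ) = -204.5900
Denominator Σ(y_t−ȳ)² = 294.1000
r_1 = -204.5900 / 294.1000 = -0.696

-0.696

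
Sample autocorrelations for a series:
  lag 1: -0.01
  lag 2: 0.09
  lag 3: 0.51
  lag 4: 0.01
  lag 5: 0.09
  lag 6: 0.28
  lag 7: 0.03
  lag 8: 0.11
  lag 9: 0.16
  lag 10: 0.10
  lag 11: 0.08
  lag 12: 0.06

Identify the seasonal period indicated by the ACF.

3

The largest autocorrelation is r_3 = 0.51, with weaker echoes at lags 6 (0.28) and 9 (0.16); the remaining lags stay at or below 0.11.
The dominant spike at lag 3 indicates a seasonal period of 3.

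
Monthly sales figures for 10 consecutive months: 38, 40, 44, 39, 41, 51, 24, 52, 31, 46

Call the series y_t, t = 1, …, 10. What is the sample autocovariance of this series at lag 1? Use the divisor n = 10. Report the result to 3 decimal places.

Mean ȳ = (38 + 40 + 44 + 39 + 41 + 51 + 24 + 52 + 31 + 46)/10 = 40.6000
Σ_{t=1}^{9}(y_t−ȳ)(y_{t+1}−ȳ) = -525.5600
γ_1 = -525.5600 / 10 = -52.556

-52.556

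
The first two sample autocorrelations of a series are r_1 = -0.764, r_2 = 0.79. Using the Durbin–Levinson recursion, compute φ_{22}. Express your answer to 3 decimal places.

0.496

φ_{22} = (r_2 − r_1²) / (1 − r_1²)
r_1² = (-0.764)² = 0.583696
Numerator = 0.79 − 0.5837 = 0.2063; denominator = 1 − 0.5837 = 0.4163
φ_{22} = 0.2063 / 0.4163 = 0.496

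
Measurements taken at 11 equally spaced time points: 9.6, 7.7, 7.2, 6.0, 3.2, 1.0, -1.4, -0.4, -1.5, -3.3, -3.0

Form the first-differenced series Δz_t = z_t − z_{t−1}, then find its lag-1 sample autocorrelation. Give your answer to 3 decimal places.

-0.086

First differences Δz: -1.9, -0.5, -1.2, -2.8, -2.2, -2.4, 1.0, -1.1, -1.8, 0.3
Mean of differences = -1.2600
Numerator Σ(Δz_t−Δz̄)(Δz_{t+1}−Δz̄) = -1.1576
Denominator Σ(Δz_t−Δz̄)² = 13.4040
r_1(Δz) = -1.1576 / 13.4040 = -0.086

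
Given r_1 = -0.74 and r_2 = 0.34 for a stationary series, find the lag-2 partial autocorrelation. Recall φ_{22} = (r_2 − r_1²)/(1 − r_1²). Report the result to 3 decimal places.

-0.459

φ_{22} = (r_2 − r_1²) / (1 − r_1²)
r_1² = (-0.74)² = 0.5476
Numerator = 0.34 − 0.5476 = -0.2076; denominator = 1 − 0.5476 = 0.4524
φ_{22} = -0.2076 / 0.4524 = -0.459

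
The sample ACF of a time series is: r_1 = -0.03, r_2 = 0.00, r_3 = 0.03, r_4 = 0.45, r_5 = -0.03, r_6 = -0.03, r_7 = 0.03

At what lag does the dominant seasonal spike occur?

4

The largest autocorrelation is r_4 = 0.45; the remaining lags stay at or below 0.03.
The dominant spike at lag 4 indicates a seasonal period of 4.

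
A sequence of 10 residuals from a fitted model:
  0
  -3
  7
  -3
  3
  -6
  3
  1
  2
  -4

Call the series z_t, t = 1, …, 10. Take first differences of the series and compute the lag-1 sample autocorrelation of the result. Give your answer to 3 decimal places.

First differences Δz: -3, 10, -10, 6, -9, 9, -2, 1, -6
Mean of differences = -0.4444
Numerator Σ(Δz_t−Δz̄)(Δz_{t+1}−Δz̄) = -348.9753
Denominator Σ(Δz_t−Δz̄)² = 446.2222
r_1(Δz) = -348.9753 / 446.2222 = -0.782

-0.782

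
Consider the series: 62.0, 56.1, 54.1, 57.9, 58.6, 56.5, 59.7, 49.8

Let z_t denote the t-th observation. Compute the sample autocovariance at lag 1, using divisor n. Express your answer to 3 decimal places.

Mean z̄ = (62.0 + 56.1 + 54.1 + 57.9 + 58.6 + 56.5 + 59.7 + 49.8)/8 = 56.8375
Σ_{t=1}^{7}(z_t−z̄)(z_{t+1}−z̄) = -24.5302
γ_1 = -24.5302 / 8 = -3.066

-3.066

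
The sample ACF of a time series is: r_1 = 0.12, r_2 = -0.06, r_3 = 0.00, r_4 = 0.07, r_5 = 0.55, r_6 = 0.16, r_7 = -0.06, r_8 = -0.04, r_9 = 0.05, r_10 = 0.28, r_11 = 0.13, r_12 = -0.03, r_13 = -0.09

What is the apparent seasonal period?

The largest autocorrelation is r_5 = 0.55, with a weaker echo at lag 10 (0.28); the remaining lags stay at or below 0.16.
The dominant spike at lag 5 indicates a seasonal period of 5.

5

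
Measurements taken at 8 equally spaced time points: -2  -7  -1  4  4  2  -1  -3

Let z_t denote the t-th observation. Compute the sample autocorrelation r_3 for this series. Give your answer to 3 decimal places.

-0.518

Mean z̄ = (-2 − 7 − 1 + 4 + 4 + 2 − 1 − 3)/8 = -0.5000
Σ(z_t−z̄)(z_{t+3}−z̄) = (-6.7500) + (-29.2500) + (-1.2500) + (-2.2500) + (-11.2500) = -50.7500
Denominator Σ(z_t−z̄)² = 98.0000
r_3 = -50.7500 / 98.0000 = -0.518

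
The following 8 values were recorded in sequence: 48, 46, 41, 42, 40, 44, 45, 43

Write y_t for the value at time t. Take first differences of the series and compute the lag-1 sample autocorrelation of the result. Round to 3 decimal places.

-0.082

First differences Δy: -2, -5, 1, -2, 4, 1, -2
Mean of differences = -0.7143
Numerator Σ(Δy_t−Δȳ)(Δy_{t+1}−Δȳ) = -4.2245
Denominator Σ(Δy_t−Δȳ)² = 51.4286
r_1(Δy) = -4.2245 / 51.4286 = -0.082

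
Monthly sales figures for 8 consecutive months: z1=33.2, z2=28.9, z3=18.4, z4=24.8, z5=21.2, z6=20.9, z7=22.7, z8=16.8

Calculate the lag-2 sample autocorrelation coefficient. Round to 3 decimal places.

Mean z̄ = (33.2 + 28.9 + 18.4 + 24.8 + 21.2 + 20.9 + 22.7 + 16.8)/8 = 23.3625
Deviations from mean: 9.8375, 5.5375, -4.9625, 1.4375, -2.1625, -2.4625, -0.6625, -6.5625
Numerator Σ_{t=1}^{6}(z_t−z̄)(z_{t+2}−z̄) = -16.0741
Denominator Σ(z_t−z̄)² = 208.3788
r_2 = -16.0741 / 208.3788 = -0.077

-0.077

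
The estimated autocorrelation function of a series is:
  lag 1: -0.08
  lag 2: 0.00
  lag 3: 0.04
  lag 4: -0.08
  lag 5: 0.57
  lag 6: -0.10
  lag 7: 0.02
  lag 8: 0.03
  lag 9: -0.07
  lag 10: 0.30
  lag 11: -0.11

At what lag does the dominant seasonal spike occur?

The largest autocorrelation is r_5 = 0.57, with a weaker echo at lag 10 (0.30); the remaining lags stay at or below 0.04.
The dominant spike at lag 5 indicates a seasonal period of 5.

5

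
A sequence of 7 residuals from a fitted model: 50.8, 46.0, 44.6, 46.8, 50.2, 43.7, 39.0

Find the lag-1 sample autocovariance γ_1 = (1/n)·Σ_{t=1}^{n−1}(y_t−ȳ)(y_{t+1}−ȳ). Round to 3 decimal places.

Mean ȳ = (50.8 + 46.0 + 44.6 + 46.8 + 50.2 + 43.7 + 39.0)/7 = 45.8714
Σ_{t=1}^{6}(y_t−ȳ)(y_{t+1}−ȳ) = 8.8306
γ_1 = 8.8306 / 7 = 1.262

1.262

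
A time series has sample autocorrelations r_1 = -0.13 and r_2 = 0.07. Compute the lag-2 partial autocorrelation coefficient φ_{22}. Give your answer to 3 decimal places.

0.054

φ_{22} = (r_2 − r_1²) / (1 − r_1²)
r_1² = (-0.13)² = 0.0169
Numerator = 0.07 − 0.0169 = 0.0531; denominator = 1 − 0.0169 = 0.9831
φ_{22} = 0.0531 / 0.9831 = 0.054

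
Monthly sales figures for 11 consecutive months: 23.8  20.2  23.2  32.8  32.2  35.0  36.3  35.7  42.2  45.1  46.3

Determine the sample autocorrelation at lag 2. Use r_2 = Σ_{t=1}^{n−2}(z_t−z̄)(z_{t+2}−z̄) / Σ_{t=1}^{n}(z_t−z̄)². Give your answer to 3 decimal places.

0.367

Mean z̄ = (23.8 + 20.2 + 23.2 + 32.8 + 32.2 + 35.0 + 36.3 + 35.7 + 42.2 + 45.1 + 46.3)/11 = 33.8909
Numerator Σ_{t=1}^{9}(z_t−z̄)(z_{t+2}−z̄) = 281.0207
Denominator Σ(z_t−z̄)² = 766.5891
r_2 = 281.0207 / 766.5891 = 0.367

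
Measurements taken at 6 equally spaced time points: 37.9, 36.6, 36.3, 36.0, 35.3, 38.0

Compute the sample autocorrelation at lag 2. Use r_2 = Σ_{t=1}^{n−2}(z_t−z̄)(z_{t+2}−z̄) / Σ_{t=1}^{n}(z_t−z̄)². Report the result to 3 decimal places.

Mean z̄ = (37.9 + 36.6 + 36.3 + 36.0 + 35.3 + 38.0)/6 = 36.6833
Numerator Σ_{t=1}^{4}(z_t−z̄)(z_{t+2}−z̄) = -0.7789
Denominator Σ(z_t−z̄)² = 5.7483
r_2 = -0.7789 / 5.7483 = -0.135

-0.135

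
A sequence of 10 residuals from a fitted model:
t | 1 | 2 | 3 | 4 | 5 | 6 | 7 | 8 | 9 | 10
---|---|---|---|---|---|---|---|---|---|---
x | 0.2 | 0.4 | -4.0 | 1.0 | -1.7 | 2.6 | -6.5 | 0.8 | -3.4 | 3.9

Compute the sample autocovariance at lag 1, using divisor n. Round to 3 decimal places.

-5.740

Mean x̄ = (0.2 + 0.4 − 4.0 + 1.0 − 1.7 + 2.6 − 6.5 + 0.8 − 3.4 + 3.9)/10 = -0.6700
Σ_{t=1}^{9}(x_t−x̄)(x_{t+1}−x̄) = -57.4049
γ_1 = -57.4049 / 10 = -5.740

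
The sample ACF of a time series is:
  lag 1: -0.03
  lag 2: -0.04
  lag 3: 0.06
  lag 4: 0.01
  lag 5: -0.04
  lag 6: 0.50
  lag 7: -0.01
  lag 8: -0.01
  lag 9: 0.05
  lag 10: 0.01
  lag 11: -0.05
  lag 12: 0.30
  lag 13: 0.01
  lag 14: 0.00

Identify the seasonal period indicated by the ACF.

The largest autocorrelation is r_6 = 0.50, with a weaker echo at lag 12 (0.30); the remaining lags stay at or below 0.06.
The dominant spike at lag 6 indicates a seasonal period of 6.

6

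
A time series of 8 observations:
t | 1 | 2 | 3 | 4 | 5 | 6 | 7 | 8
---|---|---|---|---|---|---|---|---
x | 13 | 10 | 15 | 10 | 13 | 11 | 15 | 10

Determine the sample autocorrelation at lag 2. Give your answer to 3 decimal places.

0.512

Mean x̄ = (13 + 10 + 15 + 10 + 13 + 11 + 15 + 10)/8 = 12.1250
Deviations from mean: 0.8750, -2.1250, 2.8750, -2.1250, 0.8750, -1.1250, 2.8750, -2.1250
Σ(x_t−x̄)(x_{t+2}−x̄) = (2.5156) + (4.5156) + (2.5156) + (2.3906) + (2.5156) + (2.3906) = 16.8438
Denominator Σ(x_t−x̄)² = 32.8750
r_2 = 16.8438 / 32.8750 = 0.512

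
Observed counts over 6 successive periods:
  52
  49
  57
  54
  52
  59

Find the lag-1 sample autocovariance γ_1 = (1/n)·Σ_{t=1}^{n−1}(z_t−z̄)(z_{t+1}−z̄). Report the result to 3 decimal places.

-2.616

Mean z̄ = (52 + 49 + 57 + 54 + 52 + 59)/6 = 53.8333
Σ_{t=1}^{5}(z_t−z̄)(z_{t+1}−z̄) = -15.6944
γ_1 = -15.6944 / 6 = -2.616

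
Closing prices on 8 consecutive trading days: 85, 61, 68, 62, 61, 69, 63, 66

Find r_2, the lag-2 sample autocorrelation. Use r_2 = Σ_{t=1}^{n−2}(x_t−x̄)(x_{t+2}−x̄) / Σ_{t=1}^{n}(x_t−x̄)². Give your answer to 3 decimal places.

Mean x̄ = (85 + 61 + 68 + 62 + 61 + 69 + 63 + 66)/8 = 66.8750
Deviations from mean: 18.1250, -5.8750, 1.1250, -4.8750, -5.8750, 2.1250, -3.8750, -0.8750
Σ(x_t−x̄)(x_{t+2}−x̄) = (20.3906) + (28.6406) + (-6.6094) + (-10.3594) + (22.7656) + (-1.8594) = 52.9688
Denominator Σ(x_t−x̄)² = 442.8750
r_2 = 52.9688 / 442.8750 = 0.120

0.120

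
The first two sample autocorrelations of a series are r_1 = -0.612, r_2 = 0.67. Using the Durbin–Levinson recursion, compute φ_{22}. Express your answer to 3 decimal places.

φ_{22} = (r_2 − r_1²) / (1 − r_1²)
r_1² = (-0.612)² = 0.374544
Numerator = 0.67 − 0.3745 = 0.2955; denominator = 1 − 0.3745 = 0.6255
φ_{22} = 0.2955 / 0.6255 = 0.472

0.472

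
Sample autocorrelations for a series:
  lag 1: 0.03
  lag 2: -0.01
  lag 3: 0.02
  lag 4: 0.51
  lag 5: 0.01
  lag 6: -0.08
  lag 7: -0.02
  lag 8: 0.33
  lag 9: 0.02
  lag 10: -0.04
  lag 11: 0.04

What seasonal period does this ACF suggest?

The largest autocorrelation is r_4 = 0.51, with a weaker echo at lag 8 (0.33); the remaining lags stay at or below 0.04.
The dominant spike at lag 4 indicates a seasonal period of 4.

4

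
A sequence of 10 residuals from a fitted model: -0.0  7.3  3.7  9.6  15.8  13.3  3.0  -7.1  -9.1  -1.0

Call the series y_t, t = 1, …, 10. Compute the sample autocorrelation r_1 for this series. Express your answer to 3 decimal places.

Mean ȳ = (-0.0 + 7.3 + 3.7 + 9.6 + 15.8 + 13.3 + 3.0 − 7.1 − 9.1 − 1.0)/10 = 3.5500
Numerator Σ_{t=1}^{9}(y_t−ȳ)(y_{t+1}−ȳ) = 374.4825
Denominator Σ(y_t−ȳ)² = 602.8650
r_1 = 374.4825 / 602.8650 = 0.621

0.621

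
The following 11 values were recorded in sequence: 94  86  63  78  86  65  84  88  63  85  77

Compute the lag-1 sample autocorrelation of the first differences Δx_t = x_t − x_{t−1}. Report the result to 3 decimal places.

First differences Δx: -8, -23, 15, 8, -21, 19, 4, -25, 22, -8
Mean of differences = -1.7000
Numerator Σ(Δx_t−Δx̄)(Δx_{t+1}−Δx̄) = -1362.5900
Denominator Σ(Δx_t−Δx̄)² = 2844.1000
r_1(Δx) = -1362.5900 / 2844.1000 = -0.479

-0.479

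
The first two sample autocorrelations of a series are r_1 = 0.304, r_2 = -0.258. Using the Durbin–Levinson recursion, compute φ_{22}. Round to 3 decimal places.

-0.386

φ_{22} = (r_2 − r_1²) / (1 − r_1²)
r_1² = (0.304)² = 0.092416
Numerator = -0.258 − 0.0924 = -0.3504; denominator = 1 − 0.0924 = 0.9076
φ_{22} = -0.3504 / 0.9076 = -0.386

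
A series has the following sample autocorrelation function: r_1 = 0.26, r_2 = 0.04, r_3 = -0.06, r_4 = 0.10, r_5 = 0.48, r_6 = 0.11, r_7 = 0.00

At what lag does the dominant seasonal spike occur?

The largest autocorrelation is r_5 = 0.48; the remaining lags stay at or below 0.26. The elevated value at lag 1 (0.26), dropping to 0.04 at lag 2, reflects decaying short-term dependence rather than seasonality.
The dominant spike at lag 5 indicates a seasonal period of 5.

5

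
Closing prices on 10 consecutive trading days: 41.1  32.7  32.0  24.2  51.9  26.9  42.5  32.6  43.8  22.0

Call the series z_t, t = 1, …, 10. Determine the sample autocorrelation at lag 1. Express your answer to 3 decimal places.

Mean z̄ = (41.1 + 32.7 + 32.0 + 24.2 + 51.9 + 26.9 + 42.5 + 32.6 + 43.8 + 22.0)/10 = 34.9700
Numerator Σ_{t=1}^{9}(z_t−z̄)(z_{t+1}−z̄) = -508.2129
Denominator Σ(z_t−z̄)² = 827.8010
r_1 = -508.2129 / 827.8010 = -0.614

-0.614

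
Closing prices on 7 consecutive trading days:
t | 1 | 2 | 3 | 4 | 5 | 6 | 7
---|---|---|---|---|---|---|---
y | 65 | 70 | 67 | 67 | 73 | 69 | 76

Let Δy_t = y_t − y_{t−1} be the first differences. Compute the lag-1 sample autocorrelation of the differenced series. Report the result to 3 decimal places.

First differences Δy: 5, -3, 0, 6, -4, 7
Mean of differences = 1.8333
Numerator Σ(Δy_t−Δȳ)(Δy_{t+1}−Δȳ) = -68.5278
Denominator Σ(Δy_t−Δȳ)² = 114.8333
r_1(Δy) = -68.5278 / 114.8333 = -0.597

-0.597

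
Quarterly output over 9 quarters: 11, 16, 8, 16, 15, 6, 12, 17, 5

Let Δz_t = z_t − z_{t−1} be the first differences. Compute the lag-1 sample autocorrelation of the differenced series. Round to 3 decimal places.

First differences Δz: 5, -8, 8, -1, -9, 6, 5, -12
Mean of differences = -0.7500
Numerator Σ(Δz_t−Δz̄)(Δz_{t+1}−Δz̄) = -186.8125
Denominator Σ(Δz_t−Δz̄)² = 435.5000
r_1(Δz) = -186.8125 / 435.5000 = -0.429

-0.429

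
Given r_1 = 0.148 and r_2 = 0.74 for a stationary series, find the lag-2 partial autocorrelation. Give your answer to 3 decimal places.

0.734

φ_{22} = (r_2 − r_1²) / (1 − r_1²)
r_1² = (0.148)² = 0.021904
Numerator = 0.74 − 0.0219 = 0.7181; denominator = 1 − 0.0219 = 0.9781
φ_{22} = 0.7181 / 0.9781 = 0.734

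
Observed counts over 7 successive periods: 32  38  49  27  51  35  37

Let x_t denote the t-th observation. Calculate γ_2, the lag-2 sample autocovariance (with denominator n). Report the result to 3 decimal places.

13.009

Mean x̄ = (32 + 38 + 49 + 27 + 51 + 35 + 37)/7 = 38.4286
Σ_{t=1}^{5}(x_t−x̄)(x_{t+2}−x̄) = 91.0612
γ_2 = 91.0612 / 7 = 13.009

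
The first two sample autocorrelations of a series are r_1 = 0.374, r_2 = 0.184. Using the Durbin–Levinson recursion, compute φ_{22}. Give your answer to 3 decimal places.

φ_{22} = (r_2 − r_1²) / (1 − r_1²)
r_1² = (0.374)² = 0.139876
Numerator = 0.184 − 0.1399 = 0.0441; denominator = 1 − 0.1399 = 0.8601
φ_{22} = 0.0441 / 0.8601 = 0.051

0.051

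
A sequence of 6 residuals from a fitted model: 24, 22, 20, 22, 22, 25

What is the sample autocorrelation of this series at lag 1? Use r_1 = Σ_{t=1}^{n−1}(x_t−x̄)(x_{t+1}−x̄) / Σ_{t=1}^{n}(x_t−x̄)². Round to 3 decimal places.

0.048

Mean x̄ = (24 + 22 + 20 + 22 + 22 + 25)/6 = 22.5000
Σ(x_t−x̄)(x_{t+1}−x̄) = (-0.7500) + (1.2500) + (1.2500) + (0.2500) + (-1.2500) = 0.7500
Denominator Σ(x_t−x̄)² = 15.5000
r_1 = 0.7500 / 15.5000 = 0.048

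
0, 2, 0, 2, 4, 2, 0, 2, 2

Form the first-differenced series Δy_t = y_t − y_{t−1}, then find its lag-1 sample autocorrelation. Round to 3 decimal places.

-0.293

First differences Δy: 2, -2, 2, 2, -2, -2, 2, 0
Mean of differences = 0.2500
Numerator Σ(Δy_t−Δȳ)(Δy_{t+1}−Δȳ) = -8.0625
Denominator Σ(Δy_t−Δȳ)² = 27.5000
r_1(Δy) = -8.0625 / 27.5000 = -0.293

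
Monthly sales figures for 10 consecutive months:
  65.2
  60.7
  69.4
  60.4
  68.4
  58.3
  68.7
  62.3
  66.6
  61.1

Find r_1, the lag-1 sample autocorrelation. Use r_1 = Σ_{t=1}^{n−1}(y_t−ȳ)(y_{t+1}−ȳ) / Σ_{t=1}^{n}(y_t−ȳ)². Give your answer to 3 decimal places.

-0.883

Mean ȳ = (65.2 + 60.7 + 69.4 + 60.4 + 68.4 + 58.3 + 68.7 + 62.3 + 66.6 + 61.1)/10 = 64.1100
Numerator Σ_{t=1}^{9}(y_t−ȳ)(y_{t+1}−ȳ) = -129.2001
Denominator Σ(y_t−ȳ)² = 146.3290
r_1 = -129.2001 / 146.3290 = -0.883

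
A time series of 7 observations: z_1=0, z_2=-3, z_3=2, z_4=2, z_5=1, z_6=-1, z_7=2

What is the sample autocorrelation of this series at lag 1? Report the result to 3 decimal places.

Mean z̄ = (0 − 3 + 2 + 2 + 1 − 1 + 2)/7 = 0.4286
Numerator Σ_{t=1}^{6}(z_t−z̄)(z_{t+1}−z̄) = -3.6122
Denominator Σ(z_t−z̄)² = 21.7143
r_1 = -3.6122 / 21.7143 = -0.166

-0.166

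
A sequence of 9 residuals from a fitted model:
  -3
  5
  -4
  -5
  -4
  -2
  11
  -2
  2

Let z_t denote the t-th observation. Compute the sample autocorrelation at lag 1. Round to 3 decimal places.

-0.158

Mean z̄ = (-3 + 5 − 4 − 5 − 4 − 2 + 11 − 2 + 2)/9 = -0.2222
Numerator Σ_{t=1}^{8}(z_t−z̄)(z_{t+1}−z̄) = -35.2716
Denominator Σ(z_t−z̄)² = 223.5556
r_1 = -35.2716 / 223.5556 = -0.158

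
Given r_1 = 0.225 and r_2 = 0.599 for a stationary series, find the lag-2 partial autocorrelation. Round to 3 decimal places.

0.578

φ_{22} = (r_2 − r_1²) / (1 − r_1²)
r_1² = (0.225)² = 0.050625
Numerator = 0.599 − 0.0506 = 0.5484; denominator = 1 − 0.0506 = 0.9494
φ_{22} = 0.5484 / 0.9494 = 0.578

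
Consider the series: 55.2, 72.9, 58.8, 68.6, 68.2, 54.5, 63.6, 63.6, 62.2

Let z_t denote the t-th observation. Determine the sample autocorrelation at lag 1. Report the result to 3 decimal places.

-0.529

Mean z̄ = (55.2 + 72.9 + 58.8 + 68.6 + 68.2 + 54.5 + 63.6 + 63.6 + 62.2)/9 = 63.0667
Numerator Σ_{t=1}^{8}(z_t−z̄)(z_{t+1}−z̄) = -163.2378
Denominator Σ(z_t−z̄)² = 308.4600
r_1 = -163.2378 / 308.4600 = -0.529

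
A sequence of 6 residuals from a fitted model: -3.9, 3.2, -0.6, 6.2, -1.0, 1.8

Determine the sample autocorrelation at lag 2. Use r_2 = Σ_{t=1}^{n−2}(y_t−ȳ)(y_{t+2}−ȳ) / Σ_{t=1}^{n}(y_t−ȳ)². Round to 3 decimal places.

0.425

Mean ȳ = (-3.9 + 3.2 − 0.6 + 6.2 − 1.0 + 1.8)/6 = 0.9500
Deviations from mean: -4.8500, 2.2500, -1.5500, 5.2500, -1.9500, 0.8500
Σ(y_t−ȳ)(y_{t+2}−ȳ) = (7.5175) + (11.8125) + (3.0225) + (4.4625) = 26.8150
Denominator Σ(y_t−ȳ)² = 63.0750
r_2 = 26.8150 / 63.0750 = 0.425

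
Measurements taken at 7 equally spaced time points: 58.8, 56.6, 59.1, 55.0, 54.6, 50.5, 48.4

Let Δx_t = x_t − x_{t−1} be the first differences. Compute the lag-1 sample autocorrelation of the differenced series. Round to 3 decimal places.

First differences Δx: -2.2, 2.5, -4.1, -0.4, -4.1, -2.1
Mean of differences = -1.7333
Numerator Σ(Δx_t−Δx̄)(Δx_{t+1}−Δx̄) = -17.4378
Denominator Σ(Δx_t−Δx̄)² = 31.2533
r_1(Δx) = -17.4378 / 31.2533 = -0.558

-0.558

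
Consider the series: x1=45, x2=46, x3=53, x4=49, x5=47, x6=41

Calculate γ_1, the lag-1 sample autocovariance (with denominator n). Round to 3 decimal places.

1.523

Mean x̄ = (45 + 46 + 53 + 49 + 47 + 41)/6 = 46.8333
Σ_{t=1}^{5}(x_t−x̄)(x_{t+1}−x̄) = 9.1389
γ_1 = 9.1389 / 6 = 1.523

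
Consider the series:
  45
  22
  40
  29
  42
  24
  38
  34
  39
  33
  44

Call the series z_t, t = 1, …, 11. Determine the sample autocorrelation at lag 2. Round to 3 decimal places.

Mean z̄ = (45 + 22 + 40 + 29 + 42 + 24 + 38 + 34 + 39 + 33 + 44)/11 = 35.4545
Numerator Σ_{t=1}^{9}(z_t−z̄)(z_{t+2}−z̄) = 310.1322
Denominator Σ(z_t−z̄)² = 608.7273
r_2 = 310.1322 / 608.7273 = 0.509

0.509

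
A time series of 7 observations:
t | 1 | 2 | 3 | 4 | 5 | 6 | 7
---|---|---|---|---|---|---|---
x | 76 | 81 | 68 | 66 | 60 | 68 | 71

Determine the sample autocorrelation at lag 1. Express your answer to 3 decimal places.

0.390

Mean x̄ = (76 + 81 + 68 + 66 + 60 + 68 + 71)/7 = 70.0000
Numerator Σ_{t=1}^{6}(x_t−x̄)(x_{t+1}−x̄) = 110.0000
Denominator Σ(x_t−x̄)² = 282.0000
r_1 = 110.0000 / 282.0000 = 0.390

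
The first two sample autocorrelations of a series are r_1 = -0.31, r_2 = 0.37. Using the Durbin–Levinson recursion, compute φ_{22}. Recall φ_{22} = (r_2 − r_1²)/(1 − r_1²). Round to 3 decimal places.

0.303

φ_{22} = (r_2 − r_1²) / (1 − r_1²)
r_1² = (-0.31)² = 0.0961
Numerator = 0.37 − 0.0961 = 0.2739; denominator = 1 − 0.0961 = 0.9039
φ_{22} = 0.2739 / 0.9039 = 0.303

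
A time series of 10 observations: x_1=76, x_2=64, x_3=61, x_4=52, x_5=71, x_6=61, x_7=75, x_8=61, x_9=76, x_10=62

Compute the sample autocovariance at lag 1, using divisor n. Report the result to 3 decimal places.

Mean x̄ = (76 + 64 + 61 + 52 + 71 + 61 + 75 + 61 + 76 + 62)/10 = 65.9000
Σ_{t=1}^{9}(x_t−x̄)(x_{t+1}−x̄) = -215.7100
γ_1 = -215.7100 / 10 = -21.571

-21.571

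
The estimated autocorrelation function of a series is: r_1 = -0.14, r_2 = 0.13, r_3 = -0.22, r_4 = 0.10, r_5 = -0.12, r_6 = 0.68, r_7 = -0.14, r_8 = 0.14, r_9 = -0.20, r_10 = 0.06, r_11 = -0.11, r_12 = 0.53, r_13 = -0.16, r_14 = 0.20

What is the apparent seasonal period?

6

The largest autocorrelation is r_6 = 0.68, with a weaker echo at lag 12 (0.53); the remaining lags stay at or below 0.20.
The dominant spike at lag 6 indicates a seasonal period of 6.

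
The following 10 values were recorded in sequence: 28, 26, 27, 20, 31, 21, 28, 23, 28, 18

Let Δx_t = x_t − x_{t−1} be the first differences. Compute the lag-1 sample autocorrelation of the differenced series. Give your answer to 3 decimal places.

First differences Δx: -2, 1, -7, 11, -10, 7, -5, 5, -10
Mean of differences = -1.1111
Numerator Σ(Δx_t−Δx̄)(Δx_{t+1}−Δx̄) = -375.0123
Denominator Σ(Δx_t−Δx̄)² = 462.8889
r_1(Δx) = -375.0123 / 462.8889 = -0.810

-0.810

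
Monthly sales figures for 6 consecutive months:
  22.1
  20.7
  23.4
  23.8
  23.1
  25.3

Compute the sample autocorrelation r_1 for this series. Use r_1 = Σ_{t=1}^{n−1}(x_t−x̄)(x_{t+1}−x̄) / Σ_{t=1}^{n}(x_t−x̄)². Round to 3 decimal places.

0.151

Mean x̄ = (22.1 + 20.7 + 23.4 + 23.8 + 23.1 + 25.3)/6 = 23.0667
Deviations from mean: -0.9667, -2.3667, 0.3333, 0.7333, 0.0333, 2.2333
Numerator Σ_{t=1}^{5}(x_t−x̄)(x_{t+1}−x̄) = 1.8422
Denominator Σ(x_t−x̄)² = 12.1733
r_1 = 1.8422 / 12.1733 = 0.151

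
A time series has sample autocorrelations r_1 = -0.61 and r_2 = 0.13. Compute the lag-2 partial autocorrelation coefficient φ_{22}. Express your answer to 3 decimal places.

φ_{22} = (r_2 − r_1²) / (1 − r_1²)
r_1² = (-0.61)² = 0.3721
Numerator = 0.13 − 0.3721 = -0.2421; denominator = 1 − 0.3721 = 0.6279
φ_{22} = -0.2421 / 0.6279 = -0.386

-0.386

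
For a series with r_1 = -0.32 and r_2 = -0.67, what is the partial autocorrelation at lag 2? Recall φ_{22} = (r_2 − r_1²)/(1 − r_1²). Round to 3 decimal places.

-0.861

φ_{22} = (r_2 − r_1²) / (1 − r_1²)
r_1² = (-0.32)² = 0.1024
Numerator = -0.67 − 0.1024 = -0.7724; denominator = 1 − 0.1024 = 0.8976
φ_{22} = -0.7724 / 0.8976 = -0.861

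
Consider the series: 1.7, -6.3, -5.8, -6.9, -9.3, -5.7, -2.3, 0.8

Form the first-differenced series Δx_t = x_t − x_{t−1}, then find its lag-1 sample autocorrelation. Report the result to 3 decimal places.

0.121

First differences Δx: -8.0, 0.5, -1.1, -2.4, 3.6, 3.4, 3.1
Mean of differences = -0.1286
Numerator Σ(Δx_t−Δx̄)(Δx_{t+1}−Δx̄) = 12.7278
Denominator Σ(Δx_t−Δx̄)² = 105.2343
r_1(Δx) = 12.7278 / 105.2343 = 0.121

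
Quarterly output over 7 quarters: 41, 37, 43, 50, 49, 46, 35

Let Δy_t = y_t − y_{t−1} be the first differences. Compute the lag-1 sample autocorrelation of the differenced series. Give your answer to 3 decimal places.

0.243

First differences Δy: -4, 6, 7, -1, -3, -11
Mean of differences = -1.0000
Numerator Σ(Δy_t−Δȳ)(Δy_{t+1}−Δȳ) = 55.0000
Denominator Σ(Δy_t−Δȳ)² = 226.0000
r_1(Δy) = 55.0000 / 226.0000 = 0.243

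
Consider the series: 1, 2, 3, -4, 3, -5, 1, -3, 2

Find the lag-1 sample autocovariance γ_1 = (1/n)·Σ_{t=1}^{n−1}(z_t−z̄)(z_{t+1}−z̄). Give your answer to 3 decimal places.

-5.000

Mean z̄ = (1 + 2 + 3 − 4 + 3 − 5 + 1 − 3 + 2)/9 = 0.0000
Σ_{t=1}^{8}(z_t−z̄)(z_{t+1}−z̄) = -45.0000
γ_1 = -45.0000 / 9 = -5.000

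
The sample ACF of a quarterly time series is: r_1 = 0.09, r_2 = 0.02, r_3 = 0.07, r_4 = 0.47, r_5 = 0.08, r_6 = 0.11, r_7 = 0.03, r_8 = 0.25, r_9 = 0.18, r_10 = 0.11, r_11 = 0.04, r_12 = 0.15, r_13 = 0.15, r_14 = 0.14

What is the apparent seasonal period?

4

The largest autocorrelation is r_4 = 0.47, with a weaker echo at lag 8 (0.25); the remaining lags stay at or below 0.18.
The dominant spike at lag 4 indicates a seasonal period of 4.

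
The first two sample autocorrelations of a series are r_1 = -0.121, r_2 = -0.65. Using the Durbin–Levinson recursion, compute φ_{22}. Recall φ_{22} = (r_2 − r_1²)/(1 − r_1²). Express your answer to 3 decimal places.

-0.675

φ_{22} = (r_2 − r_1²) / (1 − r_1²)
r_1² = (-0.121)² = 0.014641
Numerator = -0.65 − 0.0146 = -0.6646; denominator = 1 − 0.0146 = 0.9854
φ_{22} = -0.6646 / 0.9854 = -0.675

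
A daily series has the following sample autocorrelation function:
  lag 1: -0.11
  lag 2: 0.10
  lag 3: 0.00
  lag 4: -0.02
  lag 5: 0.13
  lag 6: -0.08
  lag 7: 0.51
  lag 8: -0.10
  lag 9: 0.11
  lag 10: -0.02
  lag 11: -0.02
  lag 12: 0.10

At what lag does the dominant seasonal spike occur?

The largest autocorrelation is r_7 = 0.51; the remaining lags stay at or below 0.13.
The dominant spike at lag 7 indicates a seasonal period of 7.

7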